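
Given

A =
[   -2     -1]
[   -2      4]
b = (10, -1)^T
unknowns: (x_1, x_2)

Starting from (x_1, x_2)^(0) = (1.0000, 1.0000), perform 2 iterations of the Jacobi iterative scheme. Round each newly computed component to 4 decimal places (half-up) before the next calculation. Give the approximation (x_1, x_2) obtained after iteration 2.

(-5.1250, -3.0000)

Iteration 1:
  x_1 = (10 - (-1)·1.0000) / (-2) = -5.5000
  x_2 = (-1 - (-2)·1.0000) / (4) = 0.2500
Iteration 2:
  x_1 = (10 - (-1)·0.2500) / (-2) = -5.1250
  x_2 = (-1 - (-2)·-5.5000) / (4) = -3.0000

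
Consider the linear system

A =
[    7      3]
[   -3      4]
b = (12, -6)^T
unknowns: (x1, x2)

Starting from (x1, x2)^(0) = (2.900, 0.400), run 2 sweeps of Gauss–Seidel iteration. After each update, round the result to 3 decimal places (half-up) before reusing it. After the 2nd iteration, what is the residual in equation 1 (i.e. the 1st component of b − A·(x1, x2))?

-0.715

Iteration 1:
  x1 = (12 - (3)·0.400) / (7) = 1.543
  x2 = (-6 - (-3)·1.543) / (4) = -0.343
Iteration 2:
  x1 = (12 - (3)·-0.343) / (7) = 1.861
  x2 = (-6 - (-3)·1.861) / (4) = -0.104
Residual b − A·x = (-0.715, -0.001)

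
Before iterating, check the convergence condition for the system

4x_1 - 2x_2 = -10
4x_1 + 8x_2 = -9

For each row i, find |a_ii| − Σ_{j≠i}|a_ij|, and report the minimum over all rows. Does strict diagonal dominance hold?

2

row 1: |4| − (2) = 2
row 2: |8| − (4) = 4
minimum over rows = 2 → strictly diagonally dominant (convergence guaranteed)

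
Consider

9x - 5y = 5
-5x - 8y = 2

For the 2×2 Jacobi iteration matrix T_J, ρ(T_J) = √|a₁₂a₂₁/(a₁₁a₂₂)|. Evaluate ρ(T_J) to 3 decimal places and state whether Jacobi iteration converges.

a₁₂a₂₁/(a₁₁a₂₂) = (-5)·(-5) / ((9)·(-8)) = -0.347222
ρ = √|-0.347222| = √0.347222 = 0.589
ρ < 1, so Jacobi converges

0.589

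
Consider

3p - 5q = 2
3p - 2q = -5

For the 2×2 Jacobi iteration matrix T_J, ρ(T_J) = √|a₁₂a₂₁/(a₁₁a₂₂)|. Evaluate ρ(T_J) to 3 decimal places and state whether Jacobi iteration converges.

a₁₂a₂₁/(a₁₁a₂₂) = (-5)·(3) / ((3)·(-2)) = 2.500000
ρ = √|2.500000| = √2.500000 = 1.581
ρ > 1, so Jacobi diverges

1.581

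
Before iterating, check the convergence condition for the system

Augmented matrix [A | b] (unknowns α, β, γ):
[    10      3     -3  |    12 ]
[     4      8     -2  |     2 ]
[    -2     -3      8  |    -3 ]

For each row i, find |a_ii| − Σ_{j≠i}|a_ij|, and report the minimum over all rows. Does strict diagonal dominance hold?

2

row 1: |10| − (3+3) = 4
row 2: |8| − (4+2) = 2
row 3: |8| − (2+3) = 3
minimum over rows = 2 → strictly diagonally dominant (convergence guaranteed)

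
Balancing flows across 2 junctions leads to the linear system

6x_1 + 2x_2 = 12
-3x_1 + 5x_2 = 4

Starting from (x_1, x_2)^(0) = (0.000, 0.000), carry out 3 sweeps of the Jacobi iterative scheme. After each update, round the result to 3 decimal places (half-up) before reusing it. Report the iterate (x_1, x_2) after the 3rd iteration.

Iteration 1:
  x_1 = (12 - (2)·0.000) / (6) = 2.000
  x_2 = (4 - (-3)·0.000) / (5) = 0.800
Iteration 2:
  x_1 = (12 - (2)·0.800) / (6) = 1.733
  x_2 = (4 - (-3)·2.000) / (5) = 2.000
Iteration 3:
  x_1 = (12 - (2)·2.000) / (6) = 1.333
  x_2 = (4 - (-3)·1.733) / (5) = 1.840

(1.333, 1.840)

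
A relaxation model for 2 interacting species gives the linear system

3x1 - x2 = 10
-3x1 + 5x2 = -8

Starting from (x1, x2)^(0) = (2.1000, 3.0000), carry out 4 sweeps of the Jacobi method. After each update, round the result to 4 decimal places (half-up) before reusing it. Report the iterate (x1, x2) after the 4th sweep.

(3.4440, 0.6000)

Iteration 1:
  x1 = (10 - (-1)·3.0000) / (3) = 4.3333
  x2 = (-8 - (-3)·2.1000) / (5) = -0.3400
Iteration 2:
  x1 = (10 - (-1)·-0.3400) / (3) = 3.2200
  x2 = (-8 - (-3)·4.3333) / (5) = 1.0000
Iteration 3:
  x1 = (10 - (-1)·1.0000) / (3) = 3.6667
  x2 = (-8 - (-3)·3.2200) / (5) = 0.3320
Iteration 4:
  x1 = (10 - (-1)·0.3320) / (3) = 3.4440
  x2 = (-8 - (-3)·3.6667) / (5) = 0.6000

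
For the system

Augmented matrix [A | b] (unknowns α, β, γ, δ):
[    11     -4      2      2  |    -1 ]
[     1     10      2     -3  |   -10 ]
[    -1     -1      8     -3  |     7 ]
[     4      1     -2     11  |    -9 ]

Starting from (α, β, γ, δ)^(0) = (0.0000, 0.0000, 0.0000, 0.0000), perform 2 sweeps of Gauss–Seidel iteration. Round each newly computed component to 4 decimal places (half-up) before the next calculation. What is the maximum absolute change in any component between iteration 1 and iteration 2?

Iteration 1:
  α = (-1 - (-4)·0.0000 - (2)·0.0000 - (2)·0.0000) / (11) = -0.0909
  β = (-10 - (1)·-0.0909 - (2)·0.0000 - (-3)·0.0000) / (10) = -0.9909
  γ = (7 - (-1)·-0.0909 - (-1)·-0.9909 - (-3)·0.0000) / (8) = 0.7398
  δ = (-9 - (4)·-0.0909 - (1)·-0.9909 - (-2)·0.7398) / (11) = -0.5605
Iteration 2:
  α = (-1 - (-4)·-0.9909 - (2)·0.7398 - (2)·-0.5605) / (11) = -0.4838
  β = (-10 - (1)·-0.4838 - (2)·0.7398 - (-3)·-0.5605) / (10) = -1.2677
  γ = (7 - (-1)·-0.4838 - (-1)·-1.2677 - (-3)·-0.5605) / (8) = 0.4459
  δ = (-9 - (4)·-0.4838 - (1)·-1.2677 - (-2)·0.4459) / (11) = -0.4459
Change: (-0.3929, -0.2768, -0.2939, 0.1146) → max |·| = 0.3929

0.3929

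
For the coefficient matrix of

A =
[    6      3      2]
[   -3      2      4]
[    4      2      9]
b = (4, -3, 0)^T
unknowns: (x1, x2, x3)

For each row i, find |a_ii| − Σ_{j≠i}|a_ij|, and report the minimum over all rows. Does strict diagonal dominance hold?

row 1: |6| − (3+2) = 1
row 2: |2| − (3+4) = -5
row 3: |9| − (4+2) = 3
minimum over rows = -5 → not strictly diagonally dominant

-5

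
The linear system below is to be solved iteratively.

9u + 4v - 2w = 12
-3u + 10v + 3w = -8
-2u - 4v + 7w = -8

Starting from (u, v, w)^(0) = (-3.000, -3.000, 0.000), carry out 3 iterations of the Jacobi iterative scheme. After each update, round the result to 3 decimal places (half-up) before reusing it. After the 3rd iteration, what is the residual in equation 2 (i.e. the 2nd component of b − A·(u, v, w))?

-5.801

Iteration 1:
  u = (12 - (4)·-3.000 - (-2)·0.000) / (9) = 2.667
  v = (-8 - (-3)·-3.000 - (3)·0.000) / (10) = -1.700
  w = (-8 - (-2)·-3.000 - (-4)·-3.000) / (7) = -3.714
Iteration 2:
  u = (12 - (4)·-1.700 - (-2)·-3.714) / (9) = 1.264
  v = (-8 - (-3)·2.667 - (3)·-3.714) / (10) = 1.114
  w = (-8 - (-2)·2.667 - (-4)·-1.700) / (7) = -1.352
Iteration 3:
  u = (12 - (4)·1.114 - (-2)·-1.352) / (9) = 0.538
  v = (-8 - (-3)·1.264 - (3)·-1.352) / (10) = -0.015
  w = (-8 - (-2)·1.264 - (-4)·1.114) / (7) = -0.145
Residual b − A·x = (6.928, -5.801, -5.969)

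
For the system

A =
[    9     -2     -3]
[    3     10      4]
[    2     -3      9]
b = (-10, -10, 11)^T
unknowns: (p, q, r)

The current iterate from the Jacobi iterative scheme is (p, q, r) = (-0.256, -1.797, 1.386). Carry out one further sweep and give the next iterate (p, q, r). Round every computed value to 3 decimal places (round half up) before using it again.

(-1.048, -1.478, 0.680)

One sweep:
  p = (-10 - (-2)·-1.797 - (-3)·1.386) / (9) = -1.048
  q = (-10 - (3)·-0.256 - (4)·1.386) / (10) = -1.478
  r = (11 - (2)·-0.256 - (-3)·-1.797) / (9) = 0.680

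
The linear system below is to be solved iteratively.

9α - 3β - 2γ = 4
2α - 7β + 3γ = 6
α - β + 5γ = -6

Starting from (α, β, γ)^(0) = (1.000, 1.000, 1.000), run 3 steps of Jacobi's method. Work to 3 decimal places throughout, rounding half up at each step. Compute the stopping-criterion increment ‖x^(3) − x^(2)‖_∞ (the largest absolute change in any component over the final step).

Iteration 1:
  α = (4 - (-3)·1.000 - (-2)·1.000) / (9) = 1.000
  β = (6 - (2)·1.000 - (3)·1.000) / (-7) = -0.143
  γ = (-6 - (1)·1.000 - (-1)·1.000) / (5) = -1.200
Iteration 2:
  α = (4 - (-3)·-0.143 - (-2)·-1.200) / (9) = 0.130
  β = (6 - (2)·1.000 - (3)·-1.200) / (-7) = -1.086
  γ = (-6 - (1)·1.000 - (-1)·-0.143) / (5) = -1.429
Iteration 3:
  α = (4 - (-3)·-1.086 - (-2)·-1.429) / (9) = -0.235
  β = (6 - (2)·0.130 - (3)·-1.429) / (-7) = -1.432
  γ = (-6 - (1)·0.130 - (-1)·-1.086) / (5) = -1.443
Change: (-0.365, -0.346, -0.014) → max |·| = 0.365

0.365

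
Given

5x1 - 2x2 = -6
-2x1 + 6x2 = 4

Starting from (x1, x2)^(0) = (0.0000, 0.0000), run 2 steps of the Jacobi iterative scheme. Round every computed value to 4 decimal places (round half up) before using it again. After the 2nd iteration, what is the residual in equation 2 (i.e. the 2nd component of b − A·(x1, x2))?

Iteration 1:
  x1 = (-6 - (-2)·0.0000) / (5) = -1.2000
  x2 = (4 - (-2)·0.0000) / (6) = 0.6667
Iteration 2:
  x1 = (-6 - (-2)·0.6667) / (5) = -0.9333
  x2 = (4 - (-2)·-1.2000) / (6) = 0.2667
Residual b − A·x = (-0.8001, 0.5332)

0.5332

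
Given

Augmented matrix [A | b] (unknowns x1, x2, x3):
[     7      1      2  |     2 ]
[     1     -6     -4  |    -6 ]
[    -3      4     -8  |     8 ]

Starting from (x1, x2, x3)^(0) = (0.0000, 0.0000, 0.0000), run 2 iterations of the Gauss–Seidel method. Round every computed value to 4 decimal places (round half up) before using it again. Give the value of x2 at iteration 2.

1.4393

Iteration 1:
  x1 = (2 - (1)·0.0000 - (2)·0.0000) / (7) = 0.2857
  x2 = (-6 - (1)·0.2857 - (-4)·0.0000) / (-6) = 1.0476
  x3 = (8 - (-3)·0.2857 - (4)·1.0476) / (-8) = -0.5833
Iteration 2:
  x1 = (2 - (1)·1.0476 - (2)·-0.5833) / (7) = 0.3027
  x2 = (-6 - (1)·0.3027 - (-4)·-0.5833) / (-6) = 1.4393
  x3 = (8 - (-3)·0.3027 - (4)·1.4393) / (-8) = -0.3939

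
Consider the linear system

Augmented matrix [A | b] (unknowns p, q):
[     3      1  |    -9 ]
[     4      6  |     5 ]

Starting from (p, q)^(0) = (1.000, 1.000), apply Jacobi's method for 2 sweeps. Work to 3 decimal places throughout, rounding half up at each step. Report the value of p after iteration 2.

Iteration 1:
  p = (-9 - (1)·1.000) / (3) = -3.333
  q = (5 - (4)·1.000) / (6) = 0.167
Iteration 2:
  p = (-9 - (1)·0.167) / (3) = -3.056
  q = (5 - (4)·-3.333) / (6) = 3.055

-3.056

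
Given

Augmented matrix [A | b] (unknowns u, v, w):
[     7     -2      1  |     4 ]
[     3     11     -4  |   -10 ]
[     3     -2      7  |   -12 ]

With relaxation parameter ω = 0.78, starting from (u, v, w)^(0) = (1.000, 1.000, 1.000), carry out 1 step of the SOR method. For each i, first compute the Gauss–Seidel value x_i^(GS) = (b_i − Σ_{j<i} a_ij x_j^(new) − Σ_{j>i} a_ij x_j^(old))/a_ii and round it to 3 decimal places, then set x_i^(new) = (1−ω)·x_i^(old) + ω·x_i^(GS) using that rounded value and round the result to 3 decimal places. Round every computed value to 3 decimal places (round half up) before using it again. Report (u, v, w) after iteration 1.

(0.777, -0.370, -1.459)

Iteration 1:
  u: GS value = (4 - (-2)·1.000 - (1)·1.000) / (7) = 0.714;  u ← (1−ω)·1.000 + ω·0.714 = 0.777
  v: GS value = (-10 - (3)·0.777 - (-4)·1.000) / (11) = -0.757;  v ← (1−ω)·1.000 + ω·-0.757 = -0.370
  w: GS value = (-12 - (3)·0.777 - (-2)·-0.370) / (7) = -2.153;  w ← (1−ω)·1.000 + ω·-2.153 = -1.459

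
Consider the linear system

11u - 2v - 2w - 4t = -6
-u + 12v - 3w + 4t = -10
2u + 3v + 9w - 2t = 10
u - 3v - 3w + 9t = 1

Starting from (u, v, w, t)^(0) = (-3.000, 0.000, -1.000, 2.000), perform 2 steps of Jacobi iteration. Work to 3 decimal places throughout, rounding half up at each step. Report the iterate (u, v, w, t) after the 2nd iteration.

(-0.465, -0.315, 1.802, 0.185)

Iteration 1:
  u = (-6 - (-2)·0.000 - (-2)·-1.000 - (-4)·2.000) / (11) = 0.000
  v = (-10 - (-1)·-3.000 - (-3)·-1.000 - (4)·2.000) / (12) = -2.000
  w = (10 - (2)·-3.000 - (3)·0.000 - (-2)·2.000) / (9) = 2.222
  t = (1 - (1)·-3.000 - (-3)·0.000 - (-3)·-1.000) / (9) = 0.111
Iteration 2:
  u = (-6 - (-2)·-2.000 - (-2)·2.222 - (-4)·0.111) / (11) = -0.465
  v = (-10 - (-1)·0.000 - (-3)·2.222 - (4)·0.111) / (12) = -0.315
  w = (10 - (2)·0.000 - (3)·-2.000 - (-2)·0.111) / (9) = 1.802
  t = (1 - (1)·0.000 - (-3)·-2.000 - (-3)·2.222) / (9) = 0.185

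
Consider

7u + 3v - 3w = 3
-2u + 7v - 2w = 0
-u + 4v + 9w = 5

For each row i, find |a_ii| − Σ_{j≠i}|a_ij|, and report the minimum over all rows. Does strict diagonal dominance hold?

1

row 1: |7| − (3+3) = 1
row 2: |7| − (2+2) = 3
row 3: |9| − (1+4) = 4
minimum over rows = 1 → strictly diagonally dominant (convergence guaranteed)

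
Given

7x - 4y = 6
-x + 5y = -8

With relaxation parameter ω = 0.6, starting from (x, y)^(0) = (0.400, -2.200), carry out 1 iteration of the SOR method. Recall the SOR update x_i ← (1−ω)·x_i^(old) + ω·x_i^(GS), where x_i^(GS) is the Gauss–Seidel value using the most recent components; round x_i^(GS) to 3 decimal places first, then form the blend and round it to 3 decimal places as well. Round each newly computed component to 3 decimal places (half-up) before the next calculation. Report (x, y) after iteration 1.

Iteration 1:
  x: GS value = (6 - (-4)·-2.200) / (7) = -0.400;  x ← (1−ω)·0.400 + ω·-0.400 = -0.080
  y: GS value = (-8 - (-1)·-0.080) / (5) = -1.616;  y ← (1−ω)·-2.200 + ω·-1.616 = -1.850

(-0.080, -1.850)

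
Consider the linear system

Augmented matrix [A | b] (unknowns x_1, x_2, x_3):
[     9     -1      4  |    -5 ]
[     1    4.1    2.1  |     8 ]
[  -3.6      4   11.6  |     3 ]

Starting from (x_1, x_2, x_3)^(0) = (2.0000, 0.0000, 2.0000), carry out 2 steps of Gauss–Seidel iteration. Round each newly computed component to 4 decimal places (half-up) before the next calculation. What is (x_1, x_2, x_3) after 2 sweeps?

Iteration 1:
  x_1 = (-5 - (-1)·0.0000 - (4)·2.0000) / (9) = -1.4444
  x_2 = (8 - (1)·-1.4444 - (2.1)·2.0000) / (4.1) = 1.2791
  x_3 = (3 - (-3.6)·-1.4444 - (4)·1.2791) / (11.6) = -0.6307
Iteration 2:
  x_1 = (-5 - (-1)·1.2791 - (4)·-0.6307) / (9) = -0.1331
  x_2 = (8 - (1)·-0.1331 - (2.1)·-0.6307) / (4.1) = 2.3067
  x_3 = (3 - (-3.6)·-0.1331 - (4)·2.3067) / (11.6) = -0.5781

(-0.1331, 2.3067, -0.5781)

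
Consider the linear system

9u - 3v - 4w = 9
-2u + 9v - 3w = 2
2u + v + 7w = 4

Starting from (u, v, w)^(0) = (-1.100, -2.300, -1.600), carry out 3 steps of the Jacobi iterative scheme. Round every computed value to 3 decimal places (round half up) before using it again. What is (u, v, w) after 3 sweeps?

(1.523, 0.785, 0.110)

Iteration 1:
  u = (9 - (-3)·-2.300 - (-4)·-1.600) / (9) = -0.478
  v = (2 - (-2)·-1.100 - (-3)·-1.600) / (9) = -0.556
  w = (4 - (2)·-1.100 - (1)·-2.300) / (7) = 1.214
Iteration 2:
  u = (9 - (-3)·-0.556 - (-4)·1.214) / (9) = 1.354
  v = (2 - (-2)·-0.478 - (-3)·1.214) / (9) = 0.521
  w = (4 - (2)·-0.478 - (1)·-0.556) / (7) = 0.787
Iteration 3:
  u = (9 - (-3)·0.521 - (-4)·0.787) / (9) = 1.523
  v = (2 - (-2)·1.354 - (-3)·0.787) / (9) = 0.785
  w = (4 - (2)·1.354 - (1)·0.521) / (7) = 0.110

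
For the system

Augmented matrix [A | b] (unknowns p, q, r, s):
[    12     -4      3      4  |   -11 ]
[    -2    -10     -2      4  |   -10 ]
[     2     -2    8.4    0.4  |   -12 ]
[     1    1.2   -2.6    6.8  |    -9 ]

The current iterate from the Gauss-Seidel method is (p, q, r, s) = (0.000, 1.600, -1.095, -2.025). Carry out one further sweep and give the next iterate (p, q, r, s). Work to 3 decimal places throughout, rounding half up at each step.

(0.565, 0.296, -1.396, -1.993)

One sweep:
  p = (-11 - (-4)·1.600 - (3)·-1.095 - (4)·-2.025) / (12) = 0.565
  q = (-10 - (-2)·0.565 - (-2)·-1.095 - (4)·-2.025) / (-10) = 0.296
  r = (-12 - (2)·0.565 - (-2)·0.296 - (0.4)·-2.025) / (8.4) = -1.396
  s = (-9 - (1)·0.565 - (1.2)·0.296 - (-2.6)·-1.396) / (6.8) = -1.993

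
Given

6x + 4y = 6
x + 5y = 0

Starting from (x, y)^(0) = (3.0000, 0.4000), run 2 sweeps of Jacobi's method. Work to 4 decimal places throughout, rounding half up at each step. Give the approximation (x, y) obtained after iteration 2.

(1.4000, -0.1467)

Iteration 1:
  x = (6 - (4)·0.4000) / (6) = 0.7333
  y = (0 - (1)·3.0000) / (5) = -0.6000
Iteration 2:
  x = (6 - (4)·-0.6000) / (6) = 1.4000
  y = (0 - (1)·0.7333) / (5) = -0.1467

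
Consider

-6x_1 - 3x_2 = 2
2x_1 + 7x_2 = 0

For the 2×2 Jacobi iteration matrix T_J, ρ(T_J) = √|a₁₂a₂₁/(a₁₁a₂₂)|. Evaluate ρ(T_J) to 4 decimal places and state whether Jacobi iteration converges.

0.3780

a₁₂a₂₁/(a₁₁a₂₂) = (-3)·(2) / ((-6)·(7)) = 0.142857
ρ = √|0.142857| = √0.142857 = 0.3780
ρ < 1, so Jacobi converges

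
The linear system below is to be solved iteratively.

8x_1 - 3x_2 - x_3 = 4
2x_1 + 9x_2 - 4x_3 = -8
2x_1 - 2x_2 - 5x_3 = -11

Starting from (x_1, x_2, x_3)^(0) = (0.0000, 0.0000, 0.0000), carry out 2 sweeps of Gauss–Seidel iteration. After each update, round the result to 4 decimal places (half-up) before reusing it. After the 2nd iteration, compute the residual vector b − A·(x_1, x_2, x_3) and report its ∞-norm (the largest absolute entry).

3.2400

Iteration 1:
  x_1 = (4 - (-3)·0.0000 - (-1)·0.0000) / (8) = 0.5000
  x_2 = (-8 - (2)·0.5000 - (-4)·0.0000) / (9) = -1.0000
  x_3 = (-11 - (2)·0.5000 - (-2)·-1.0000) / (-5) = 2.8000
Iteration 2:
  x_1 = (4 - (-3)·-1.0000 - (-1)·2.8000) / (8) = 0.4750
  x_2 = (-8 - (2)·0.4750 - (-4)·2.8000) / (9) = 0.2500
  x_3 = (-11 - (2)·0.4750 - (-2)·0.2500) / (-5) = 2.2900
Residual b − A·x = (3.2400, -2.0400, 0.0000); ∞-norm = 3.2400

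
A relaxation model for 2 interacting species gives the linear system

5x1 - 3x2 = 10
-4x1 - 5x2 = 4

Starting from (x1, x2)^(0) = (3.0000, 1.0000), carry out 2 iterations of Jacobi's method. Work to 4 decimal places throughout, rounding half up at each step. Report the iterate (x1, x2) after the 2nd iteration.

Iteration 1:
  x1 = (10 - (-3)·1.0000) / (5) = 2.6000
  x2 = (4 - (-4)·3.0000) / (-5) = -3.2000
Iteration 2:
  x1 = (10 - (-3)·-3.2000) / (5) = 0.0800
  x2 = (4 - (-4)·2.6000) / (-5) = -2.8800

(0.0800, -2.8800)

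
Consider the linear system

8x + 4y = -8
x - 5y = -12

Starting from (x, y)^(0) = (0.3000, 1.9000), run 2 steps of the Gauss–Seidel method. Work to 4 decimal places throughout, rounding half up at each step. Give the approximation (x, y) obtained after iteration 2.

(-2.0050, 1.9990)

Iteration 1:
  x = (-8 - (4)·1.9000) / (8) = -1.9500
  y = (-12 - (1)·-1.9500) / (-5) = 2.0100
Iteration 2:
  x = (-8 - (4)·2.0100) / (8) = -2.0050
  y = (-12 - (1)·-2.0050) / (-5) = 1.9990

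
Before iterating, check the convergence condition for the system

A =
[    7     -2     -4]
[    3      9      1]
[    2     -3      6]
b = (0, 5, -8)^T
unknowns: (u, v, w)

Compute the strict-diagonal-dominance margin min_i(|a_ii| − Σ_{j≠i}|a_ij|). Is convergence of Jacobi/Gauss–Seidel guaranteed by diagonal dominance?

row 1: |7| − (2+4) = 1
row 2: |9| − (3+1) = 5
row 3: |6| − (2+3) = 1
minimum over rows = 1 → strictly diagonally dominant (convergence guaranteed)

1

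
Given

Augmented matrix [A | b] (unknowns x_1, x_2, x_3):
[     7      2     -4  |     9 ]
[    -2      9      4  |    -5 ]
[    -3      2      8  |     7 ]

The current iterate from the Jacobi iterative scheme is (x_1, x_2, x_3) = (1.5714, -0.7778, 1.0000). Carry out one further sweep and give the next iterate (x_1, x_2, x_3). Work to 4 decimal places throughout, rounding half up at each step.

One sweep:
  x_1 = (9 - (2)·-0.7778 - (-4)·1.0000) / (7) = 2.0794
  x_2 = (-5 - (-2)·1.5714 - (4)·1.0000) / (9) = -0.6508
  x_3 = (7 - (-3)·1.5714 - (2)·-0.7778) / (8) = 1.6587

(2.0794, -0.6508, 1.6587)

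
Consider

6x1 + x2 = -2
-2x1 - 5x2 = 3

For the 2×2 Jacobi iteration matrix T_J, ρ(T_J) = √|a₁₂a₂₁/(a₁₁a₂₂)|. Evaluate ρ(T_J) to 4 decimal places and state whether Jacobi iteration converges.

a₁₂a₂₁/(a₁₁a₂₂) = (1)·(-2) / ((6)·(-5)) = 0.066667
ρ = √|0.066667| = √0.066667 = 0.2582
ρ < 1, so Jacobi converges

0.2582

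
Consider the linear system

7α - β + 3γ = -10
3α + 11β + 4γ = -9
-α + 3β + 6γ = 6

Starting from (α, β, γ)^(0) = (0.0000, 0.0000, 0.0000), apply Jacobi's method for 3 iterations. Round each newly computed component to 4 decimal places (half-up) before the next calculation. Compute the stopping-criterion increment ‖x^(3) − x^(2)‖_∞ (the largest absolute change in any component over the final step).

Iteration 1:
  α = (-10 - (-1)·0.0000 - (3)·0.0000) / (7) = -1.4286
  β = (-9 - (3)·0.0000 - (4)·0.0000) / (11) = -0.8182
  γ = (6 - (-1)·0.0000 - (3)·0.0000) / (6) = 1.0000
Iteration 2:
  α = (-10 - (-1)·-0.8182 - (3)·1.0000) / (7) = -1.9740
  β = (-9 - (3)·-1.4286 - (4)·1.0000) / (11) = -0.7922
  γ = (6 - (-1)·-1.4286 - (3)·-0.8182) / (6) = 1.1710
Iteration 3:
  α = (-10 - (-1)·-0.7922 - (3)·1.1710) / (7) = -2.0436
  β = (-9 - (3)·-1.9740 - (4)·1.1710) / (11) = -0.7056
  γ = (6 - (-1)·-1.9740 - (3)·-0.7922) / (6) = 1.0671
Change: (-0.0696, 0.0866, -0.1039) → max |·| = 0.1039

0.1039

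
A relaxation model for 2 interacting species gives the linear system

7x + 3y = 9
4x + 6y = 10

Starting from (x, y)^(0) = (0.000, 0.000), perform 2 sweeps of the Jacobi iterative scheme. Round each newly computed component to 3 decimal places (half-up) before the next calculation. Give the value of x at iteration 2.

0.571

Iteration 1:
  x = (9 - (3)·0.000) / (7) = 1.286
  y = (10 - (4)·0.000) / (6) = 1.667
Iteration 2:
  x = (9 - (3)·1.667) / (7) = 0.571
  y = (10 - (4)·1.286) / (6) = 0.809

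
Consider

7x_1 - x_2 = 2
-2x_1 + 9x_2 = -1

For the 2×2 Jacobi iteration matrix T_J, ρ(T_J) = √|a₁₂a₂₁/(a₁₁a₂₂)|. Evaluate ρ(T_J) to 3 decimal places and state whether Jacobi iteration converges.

a₁₂a₂₁/(a₁₁a₂₂) = (-1)·(-2) / ((7)·(9)) = 0.031746
ρ = √|0.031746| = √0.031746 = 0.178
ρ < 1, so Jacobi converges

0.178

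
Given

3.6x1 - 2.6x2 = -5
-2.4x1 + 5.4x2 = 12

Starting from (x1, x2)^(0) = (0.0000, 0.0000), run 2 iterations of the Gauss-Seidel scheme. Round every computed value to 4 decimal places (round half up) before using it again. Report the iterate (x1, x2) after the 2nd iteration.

(-0.2298, 2.1201)

Iteration 1:
  x1 = (-5 - (-2.6)·0.0000) / (3.6) = -1.3889
  x2 = (12 - (-2.4)·-1.3889) / (5.4) = 1.6049
Iteration 2:
  x1 = (-5 - (-2.6)·1.6049) / (3.6) = -0.2298
  x2 = (12 - (-2.4)·-0.2298) / (5.4) = 2.1201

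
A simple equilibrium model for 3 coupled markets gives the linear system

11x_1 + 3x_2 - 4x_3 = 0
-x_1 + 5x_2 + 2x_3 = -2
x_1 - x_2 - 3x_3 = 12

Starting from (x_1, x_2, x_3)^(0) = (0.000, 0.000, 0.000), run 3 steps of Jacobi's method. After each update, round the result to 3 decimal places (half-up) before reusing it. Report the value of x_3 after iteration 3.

-4.848

Iteration 1:
  x_1 = (0 - (3)·0.000 - (-4)·0.000) / (11) = 0.000
  x_2 = (-2 - (-1)·0.000 - (2)·0.000) / (5) = -0.400
  x_3 = (12 - (1)·0.000 - (-1)·0.000) / (-3) = -4.000
Iteration 2:
  x_1 = (0 - (3)·-0.400 - (-4)·-4.000) / (11) = -1.345
  x_2 = (-2 - (-1)·0.000 - (2)·-4.000) / (5) = 1.200
  x_3 = (12 - (1)·0.000 - (-1)·-0.400) / (-3) = -3.867
Iteration 3:
  x_1 = (0 - (3)·1.200 - (-4)·-3.867) / (11) = -1.733
  x_2 = (-2 - (-1)·-1.345 - (2)·-3.867) / (5) = 0.878
  x_3 = (12 - (1)·-1.345 - (-1)·1.200) / (-3) = -4.848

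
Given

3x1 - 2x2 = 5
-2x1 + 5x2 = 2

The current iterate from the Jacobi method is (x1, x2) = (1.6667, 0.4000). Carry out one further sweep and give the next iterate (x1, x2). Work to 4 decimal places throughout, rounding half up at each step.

One sweep:
  x1 = (5 - (-2)·0.4000) / (3) = 1.9333
  x2 = (2 - (-2)·1.6667) / (5) = 1.0667

(1.9333, 1.0667)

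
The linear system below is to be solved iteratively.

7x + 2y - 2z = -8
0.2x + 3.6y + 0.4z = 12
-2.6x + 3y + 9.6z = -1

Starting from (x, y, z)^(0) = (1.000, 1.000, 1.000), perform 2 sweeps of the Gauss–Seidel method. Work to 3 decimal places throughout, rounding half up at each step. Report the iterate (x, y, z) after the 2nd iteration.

(-2.493, 3.632, -1.914)

Iteration 1:
  x = (-8 - (2)·1.000 - (-2)·1.000) / (7) = -1.143
  y = (12 - (0.2)·-1.143 - (0.4)·1.000) / (3.6) = 3.286
  z = (-1 - (-2.6)·-1.143 - (3)·3.286) / (9.6) = -1.441
Iteration 2:
  x = (-8 - (2)·3.286 - (-2)·-1.441) / (7) = -2.493
  y = (12 - (0.2)·-2.493 - (0.4)·-1.441) / (3.6) = 3.632
  z = (-1 - (-2.6)·-2.493 - (3)·3.632) / (9.6) = -1.914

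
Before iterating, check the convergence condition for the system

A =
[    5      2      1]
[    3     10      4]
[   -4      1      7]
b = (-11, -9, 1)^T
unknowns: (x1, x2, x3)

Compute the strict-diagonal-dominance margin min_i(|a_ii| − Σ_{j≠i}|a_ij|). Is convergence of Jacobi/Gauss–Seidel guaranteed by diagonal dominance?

2

row 1: |5| − (2+1) = 2
row 2: |10| − (3+4) = 3
row 3: |7| − (4+1) = 2
minimum over rows = 2 → strictly diagonally dominant (convergence guaranteed)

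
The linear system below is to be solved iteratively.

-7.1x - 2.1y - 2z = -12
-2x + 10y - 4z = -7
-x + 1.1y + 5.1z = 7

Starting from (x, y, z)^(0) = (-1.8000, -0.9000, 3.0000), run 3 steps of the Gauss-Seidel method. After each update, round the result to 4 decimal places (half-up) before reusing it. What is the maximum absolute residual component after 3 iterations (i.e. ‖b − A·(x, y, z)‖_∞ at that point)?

0.1957

Iteration 1:
  x = (-12 - (-2.1)·-0.9000 - (-2)·3.0000) / (-7.1) = 1.1113
  y = (-7 - (-2)·1.1113 - (-4)·3.0000) / (10) = 0.7223
  z = (7 - (-1)·1.1113 - (1.1)·0.7223) / (5.1) = 1.4347
Iteration 2:
  x = (-12 - (-2.1)·0.7223 - (-2)·1.4347) / (-7.1) = 1.0724
  y = (-7 - (-2)·1.0724 - (-4)·1.4347) / (10) = 0.0884
  z = (7 - (-1)·1.0724 - (1.1)·0.0884) / (5.1) = 1.5638
Iteration 3:
  x = (-12 - (-2.1)·0.0884 - (-2)·1.5638) / (-7.1) = 1.2235
  y = (-7 - (-2)·1.2235 - (-4)·1.5638) / (10) = 0.1702
  z = (7 - (-1)·1.2235 - (1.1)·0.1702) / (5.1) = 1.5757
Residual b − A·x = (0.1957, 0.0478, 0.0002); ∞-norm = 0.1957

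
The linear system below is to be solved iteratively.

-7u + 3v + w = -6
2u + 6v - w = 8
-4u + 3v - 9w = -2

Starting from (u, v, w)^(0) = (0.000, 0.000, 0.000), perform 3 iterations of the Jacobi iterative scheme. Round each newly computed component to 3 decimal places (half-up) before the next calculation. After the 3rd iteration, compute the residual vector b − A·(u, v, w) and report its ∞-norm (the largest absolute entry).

Iteration 1:
  u = (-6 - (3)·0.000 - (1)·0.000) / (-7) = 0.857
  v = (8 - (2)·0.000 - (-1)·0.000) / (6) = 1.333
  w = (-2 - (-4)·0.000 - (3)·0.000) / (-9) = 0.222
Iteration 2:
  u = (-6 - (3)·1.333 - (1)·0.222) / (-7) = 1.460
  v = (8 - (2)·0.857 - (-1)·0.222) / (6) = 1.085
  w = (-2 - (-4)·0.857 - (3)·1.333) / (-9) = 0.286
Iteration 3:
  u = (-6 - (3)·1.085 - (1)·0.286) / (-7) = 1.363
  v = (8 - (2)·1.460 - (-1)·0.286) / (6) = 0.894
  w = (-2 - (-4)·1.460 - (3)·1.085) / (-9) = -0.065
Residual b − A·x = (0.924, -0.155, 0.185); ∞-norm = 0.924

0.924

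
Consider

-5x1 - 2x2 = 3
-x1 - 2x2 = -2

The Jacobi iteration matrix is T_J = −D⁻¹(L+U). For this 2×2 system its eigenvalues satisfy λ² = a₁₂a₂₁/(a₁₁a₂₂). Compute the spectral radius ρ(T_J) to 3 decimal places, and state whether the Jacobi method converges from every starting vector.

a₁₂a₂₁/(a₁₁a₂₂) = (-2)·(-1) / ((-5)·(-2)) = 0.200000
ρ = √|0.200000| = √0.200000 = 0.447
ρ < 1, so Jacobi converges

0.447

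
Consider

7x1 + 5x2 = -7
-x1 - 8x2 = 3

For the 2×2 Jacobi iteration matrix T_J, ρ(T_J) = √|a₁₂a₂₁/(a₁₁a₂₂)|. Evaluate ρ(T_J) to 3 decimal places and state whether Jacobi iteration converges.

a₁₂a₂₁/(a₁₁a₂₂) = (5)·(-1) / ((7)·(-8)) = 0.089286
ρ = √|0.089286| = √0.089286 = 0.299
ρ < 1, so Jacobi converges

0.299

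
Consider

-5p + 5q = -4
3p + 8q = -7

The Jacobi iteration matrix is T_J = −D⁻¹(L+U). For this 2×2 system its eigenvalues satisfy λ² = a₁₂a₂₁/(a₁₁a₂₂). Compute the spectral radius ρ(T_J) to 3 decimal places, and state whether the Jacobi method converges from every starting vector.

a₁₂a₂₁/(a₁₁a₂₂) = (5)·(3) / ((-5)·(8)) = -0.375000
ρ = √|-0.375000| = √0.375000 = 0.612
ρ < 1, so Jacobi converges

0.612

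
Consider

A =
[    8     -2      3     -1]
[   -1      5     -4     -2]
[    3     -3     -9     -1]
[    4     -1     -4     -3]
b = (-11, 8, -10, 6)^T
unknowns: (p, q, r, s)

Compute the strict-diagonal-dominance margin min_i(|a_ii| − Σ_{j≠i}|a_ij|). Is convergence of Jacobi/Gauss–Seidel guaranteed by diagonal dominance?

-6

row 1: |8| − (2+3+1) = 2
row 2: |5| − (1+4+2) = -2
row 3: |-9| − (3+3+1) = 2
row 4: |-3| − (4+1+4) = -6
minimum over rows = -6 → not strictly diagonally dominant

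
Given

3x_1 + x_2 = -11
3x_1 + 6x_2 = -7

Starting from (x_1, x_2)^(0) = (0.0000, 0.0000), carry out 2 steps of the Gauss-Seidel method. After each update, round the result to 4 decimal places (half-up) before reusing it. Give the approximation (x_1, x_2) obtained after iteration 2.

(-3.8889, 0.7778)

Iteration 1:
  x_1 = (-11 - (1)·0.0000) / (3) = -3.6667
  x_2 = (-7 - (3)·-3.6667) / (6) = 0.6667
Iteration 2:
  x_1 = (-11 - (1)·0.6667) / (3) = -3.8889
  x_2 = (-7 - (3)·-3.8889) / (6) = 0.7778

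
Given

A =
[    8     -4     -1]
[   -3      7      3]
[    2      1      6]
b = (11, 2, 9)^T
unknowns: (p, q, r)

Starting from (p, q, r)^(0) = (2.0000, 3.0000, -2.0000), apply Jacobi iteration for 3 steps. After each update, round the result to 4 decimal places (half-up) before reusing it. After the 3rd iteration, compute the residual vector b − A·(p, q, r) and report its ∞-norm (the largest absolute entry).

Iteration 1:
  p = (11 - (-4)·3.0000 - (-1)·-2.0000) / (8) = 2.6250
  q = (2 - (-3)·2.0000 - (3)·-2.0000) / (7) = 2.0000
  r = (9 - (2)·2.0000 - (1)·3.0000) / (6) = 0.3333
Iteration 2:
  p = (11 - (-4)·2.0000 - (-1)·0.3333) / (8) = 2.4167
  q = (2 - (-3)·2.6250 - (3)·0.3333) / (7) = 1.2679
  r = (9 - (2)·2.6250 - (1)·2.0000) / (6) = 0.2917
Iteration 3:
  p = (11 - (-4)·1.2679 - (-1)·0.2917) / (8) = 2.0454
  q = (2 - (-3)·2.4167 - (3)·0.2917) / (7) = 1.1964
  r = (9 - (2)·2.4167 - (1)·1.2679) / (6) = 0.4831
Residual b − A·x = (-0.0945, -1.6879, 0.8142); ∞-norm = 1.6879

1.6879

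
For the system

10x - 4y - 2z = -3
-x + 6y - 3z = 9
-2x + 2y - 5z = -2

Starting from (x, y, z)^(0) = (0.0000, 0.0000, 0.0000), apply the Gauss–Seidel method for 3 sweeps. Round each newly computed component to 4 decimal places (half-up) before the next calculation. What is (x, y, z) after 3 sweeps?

Iteration 1:
  x = (-3 - (-4)·0.0000 - (-2)·0.0000) / (10) = -0.3000
  y = (9 - (-1)·-0.3000 - (-3)·0.0000) / (6) = 1.4500
  z = (-2 - (-2)·-0.3000 - (2)·1.4500) / (-5) = 1.1000
Iteration 2:
  x = (-3 - (-4)·1.4500 - (-2)·1.1000) / (10) = 0.5000
  y = (9 - (-1)·0.5000 - (-3)·1.1000) / (6) = 2.1333
  z = (-2 - (-2)·0.5000 - (2)·2.1333) / (-5) = 1.0533
Iteration 3:
  x = (-3 - (-4)·2.1333 - (-2)·1.0533) / (10) = 0.7640
  y = (9 - (-1)·0.7640 - (-3)·1.0533) / (6) = 2.1540
  z = (-2 - (-2)·0.7640 - (2)·2.1540) / (-5) = 0.9560

(0.7640, 2.1540, 0.9560)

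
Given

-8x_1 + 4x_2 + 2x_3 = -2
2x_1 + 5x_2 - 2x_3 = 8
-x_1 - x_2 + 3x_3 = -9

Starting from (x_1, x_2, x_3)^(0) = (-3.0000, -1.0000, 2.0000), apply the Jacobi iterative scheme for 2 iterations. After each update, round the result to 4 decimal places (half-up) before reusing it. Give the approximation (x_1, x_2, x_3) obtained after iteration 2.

(0.9667, -0.2333, -1.7167)

Iteration 1:
  x_1 = (-2 - (4)·-1.0000 - (2)·2.0000) / (-8) = 0.2500
  x_2 = (8 - (2)·-3.0000 - (-2)·2.0000) / (5) = 3.6000
  x_3 = (-9 - (-1)·-3.0000 - (-1)·-1.0000) / (3) = -4.3333
Iteration 2:
  x_1 = (-2 - (4)·3.6000 - (2)·-4.3333) / (-8) = 0.9667
  x_2 = (8 - (2)·0.2500 - (-2)·-4.3333) / (5) = -0.2333
  x_3 = (-9 - (-1)·0.2500 - (-1)·3.6000) / (3) = -1.7167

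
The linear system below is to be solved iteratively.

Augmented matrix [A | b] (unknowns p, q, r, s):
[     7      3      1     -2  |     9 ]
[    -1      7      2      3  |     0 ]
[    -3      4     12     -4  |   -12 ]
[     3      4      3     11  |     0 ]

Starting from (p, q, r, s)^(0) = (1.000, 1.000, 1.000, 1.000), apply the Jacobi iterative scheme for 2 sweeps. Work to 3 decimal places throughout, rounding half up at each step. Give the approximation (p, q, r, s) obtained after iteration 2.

(1.378, 0.747, -0.863, 0.139)

Iteration 1:
  p = (9 - (3)·1.000 - (1)·1.000 - (-2)·1.000) / (7) = 1.000
  q = (0 - (-1)·1.000 - (2)·1.000 - (3)·1.000) / (7) = -0.571
  r = (-12 - (-3)·1.000 - (4)·1.000 - (-4)·1.000) / (12) = -0.750
  s = (0 - (3)·1.000 - (4)·1.000 - (3)·1.000) / (11) = -0.909
Iteration 2:
  p = (9 - (3)·-0.571 - (1)·-0.750 - (-2)·-0.909) / (7) = 1.378
  q = (0 - (-1)·1.000 - (2)·-0.750 - (3)·-0.909) / (7) = 0.747
  r = (-12 - (-3)·1.000 - (4)·-0.571 - (-4)·-0.909) / (12) = -0.863
  s = (0 - (3)·1.000 - (4)·-0.571 - (3)·-0.750) / (11) = 0.139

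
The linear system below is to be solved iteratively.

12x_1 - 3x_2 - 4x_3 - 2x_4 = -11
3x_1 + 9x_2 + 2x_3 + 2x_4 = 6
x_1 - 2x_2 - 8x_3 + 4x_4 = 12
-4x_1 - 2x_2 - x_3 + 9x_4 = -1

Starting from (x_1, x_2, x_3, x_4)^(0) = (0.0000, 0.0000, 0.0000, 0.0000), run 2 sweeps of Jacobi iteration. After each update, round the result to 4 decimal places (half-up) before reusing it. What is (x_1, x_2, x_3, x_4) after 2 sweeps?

(-1.2685, 1.3303, -1.8368, -0.5370)

Iteration 1:
  x_1 = (-11 - (-3)·0.0000 - (-4)·0.0000 - (-2)·0.0000) / (12) = -0.9167
  x_2 = (6 - (3)·0.0000 - (2)·0.0000 - (2)·0.0000) / (9) = 0.6667
  x_3 = (12 - (1)·0.0000 - (-2)·0.0000 - (4)·0.0000) / (-8) = -1.5000
  x_4 = (-1 - (-4)·0.0000 - (-2)·0.0000 - (-1)·0.0000) / (9) = -0.1111
Iteration 2:
  x_1 = (-11 - (-3)·0.6667 - (-4)·-1.5000 - (-2)·-0.1111) / (12) = -1.2685
  x_2 = (6 - (3)·-0.9167 - (2)·-1.5000 - (2)·-0.1111) / (9) = 1.3303
  x_3 = (12 - (1)·-0.9167 - (-2)·0.6667 - (4)·-0.1111) / (-8) = -1.8368
  x_4 = (-1 - (-4)·-0.9167 - (-2)·0.6667 - (-1)·-1.5000) / (9) = -0.5370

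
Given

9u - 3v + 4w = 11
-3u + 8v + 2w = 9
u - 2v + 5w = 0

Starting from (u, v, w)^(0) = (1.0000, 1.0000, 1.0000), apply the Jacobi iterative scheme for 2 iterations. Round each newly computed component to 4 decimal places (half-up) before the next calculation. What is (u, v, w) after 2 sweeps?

(1.5500, 1.4917, 0.2778)

Iteration 1:
  u = (11 - (-3)·1.0000 - (4)·1.0000) / (9) = 1.1111
  v = (9 - (-3)·1.0000 - (2)·1.0000) / (8) = 1.2500
  w = (0 - (1)·1.0000 - (-2)·1.0000) / (5) = 0.2000
Iteration 2:
  u = (11 - (-3)·1.2500 - (4)·0.2000) / (9) = 1.5500
  v = (9 - (-3)·1.1111 - (2)·0.2000) / (8) = 1.4917
  w = (0 - (1)·1.1111 - (-2)·1.2500) / (5) = 0.2778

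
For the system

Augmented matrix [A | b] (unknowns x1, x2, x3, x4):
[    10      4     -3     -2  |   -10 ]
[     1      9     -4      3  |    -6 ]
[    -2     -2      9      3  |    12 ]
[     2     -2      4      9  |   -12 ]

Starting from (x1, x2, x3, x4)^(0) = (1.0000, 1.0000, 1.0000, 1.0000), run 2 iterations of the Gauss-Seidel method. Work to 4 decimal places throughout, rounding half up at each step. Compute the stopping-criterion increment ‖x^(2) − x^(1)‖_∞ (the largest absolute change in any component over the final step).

1.0038

Iteration 1:
  x1 = (-10 - (4)·1.0000 - (-3)·1.0000 - (-2)·1.0000) / (10) = -0.9000
  x2 = (-6 - (1)·-0.9000 - (-4)·1.0000 - (3)·1.0000) / (9) = -0.4556
  x3 = (12 - (-2)·-0.9000 - (-2)·-0.4556 - (3)·1.0000) / (9) = 0.6988
  x4 = (-12 - (2)·-0.9000 - (-2)·-0.4556 - (4)·0.6988) / (9) = -1.5452
Iteration 2:
  x1 = (-10 - (4)·-0.4556 - (-3)·0.6988 - (-2)·-1.5452) / (10) = -0.9172
  x2 = (-6 - (1)·-0.9172 - (-4)·0.6988 - (3)·-1.5452) / (9) = 0.2609
  x3 = (12 - (-2)·-0.9172 - (-2)·0.2609 - (3)·-1.5452) / (9) = 1.7026
  x4 = (-12 - (2)·-0.9172 - (-2)·0.2609 - (4)·1.7026) / (9) = -1.8282
Change: (-0.0172, 0.7165, 1.0038, -0.2830) → max |·| = 1.0038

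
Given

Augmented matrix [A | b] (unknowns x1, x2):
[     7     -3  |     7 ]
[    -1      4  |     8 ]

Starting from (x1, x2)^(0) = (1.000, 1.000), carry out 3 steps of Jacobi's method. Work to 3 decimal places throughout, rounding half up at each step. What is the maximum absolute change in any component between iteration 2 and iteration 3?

Iteration 1:
  x1 = (7 - (-3)·1.000) / (7) = 1.429
  x2 = (8 - (-1)·1.000) / (4) = 2.250
Iteration 2:
  x1 = (7 - (-3)·2.250) / (7) = 1.964
  x2 = (8 - (-1)·1.429) / (4) = 2.357
Iteration 3:
  x1 = (7 - (-3)·2.357) / (7) = 2.010
  x2 = (8 - (-1)·1.964) / (4) = 2.491
Change: (0.046, 0.134) → max |·| = 0.134

0.134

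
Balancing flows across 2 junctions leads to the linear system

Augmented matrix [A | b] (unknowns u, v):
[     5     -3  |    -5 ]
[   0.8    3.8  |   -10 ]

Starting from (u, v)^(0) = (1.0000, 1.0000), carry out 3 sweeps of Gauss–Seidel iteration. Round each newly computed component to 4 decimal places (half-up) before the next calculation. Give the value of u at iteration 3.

Iteration 1:
  u = (-5 - (-3)·1.0000) / (5) = -0.4000
  v = (-10 - (0.8)·-0.4000) / (3.8) = -2.5474
Iteration 2:
  u = (-5 - (-3)·-2.5474) / (5) = -2.5284
  v = (-10 - (0.8)·-2.5284) / (3.8) = -2.0993
Iteration 3:
  u = (-5 - (-3)·-2.0993) / (5) = -2.2596
  v = (-10 - (0.8)·-2.2596) / (3.8) = -2.1559

-2.2596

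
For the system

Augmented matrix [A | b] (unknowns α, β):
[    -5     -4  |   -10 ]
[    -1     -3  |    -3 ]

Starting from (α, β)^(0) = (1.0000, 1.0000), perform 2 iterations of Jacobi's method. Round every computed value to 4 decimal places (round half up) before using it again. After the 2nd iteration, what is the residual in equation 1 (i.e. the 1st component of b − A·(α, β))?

-0.2670

Iteration 1:
  α = (-10 - (-4)·1.0000) / (-5) = 1.2000
  β = (-3 - (-1)·1.0000) / (-3) = 0.6667
Iteration 2:
  α = (-10 - (-4)·0.6667) / (-5) = 1.4666
  β = (-3 - (-1)·1.2000) / (-3) = 0.6000
Residual b − A·x = (-0.2670, 0.2666)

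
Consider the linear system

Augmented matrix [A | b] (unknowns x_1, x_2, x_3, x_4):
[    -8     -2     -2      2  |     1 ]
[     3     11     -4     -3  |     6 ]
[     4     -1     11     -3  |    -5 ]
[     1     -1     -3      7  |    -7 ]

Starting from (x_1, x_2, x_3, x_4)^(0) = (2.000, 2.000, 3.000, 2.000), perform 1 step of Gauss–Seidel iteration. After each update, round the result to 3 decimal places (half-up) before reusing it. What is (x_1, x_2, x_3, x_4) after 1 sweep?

Iteration 1:
  x_1 = (1 - (-2)·2.000 - (-2)·3.000 - (2)·2.000) / (-8) = -0.875
  x_2 = (6 - (3)·-0.875 - (-4)·3.000 - (-3)·2.000) / (11) = 2.420
  x_3 = (-5 - (4)·-0.875 - (-1)·2.420 - (-3)·2.000) / (11) = 0.629
  x_4 = (-7 - (1)·-0.875 - (-1)·2.420 - (-3)·0.629) / (7) = -0.260

(-0.875, 2.420, 0.629, -0.260)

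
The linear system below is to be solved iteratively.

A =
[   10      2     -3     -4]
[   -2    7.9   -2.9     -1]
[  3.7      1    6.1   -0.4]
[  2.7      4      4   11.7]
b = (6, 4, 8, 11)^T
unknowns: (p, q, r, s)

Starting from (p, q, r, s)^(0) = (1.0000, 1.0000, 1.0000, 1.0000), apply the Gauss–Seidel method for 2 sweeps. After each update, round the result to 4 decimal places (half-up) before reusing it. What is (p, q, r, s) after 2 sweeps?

Iteration 1:
  p = (6 - (2)·1.0000 - (-3)·1.0000 - (-4)·1.0000) / (10) = 1.1000
  q = (4 - (-2)·1.1000 - (-2.9)·1.0000 - (-1)·1.0000) / (7.9) = 1.2785
  r = (8 - (3.7)·1.1000 - (1)·1.2785 - (-0.4)·1.0000) / (6.1) = 0.5002
  s = (11 - (2.7)·1.1000 - (4)·1.2785 - (4)·0.5002) / (11.7) = 0.0782
Iteration 2:
  p = (6 - (2)·1.2785 - (-3)·0.5002 - (-4)·0.0782) / (10) = 0.5256
  q = (4 - (-2)·0.5256 - (-2.9)·0.5002 - (-1)·0.0782) / (7.9) = 0.8329
  r = (8 - (3.7)·0.5256 - (1)·0.8329 - (-0.4)·0.0782) / (6.1) = 0.8613
  s = (11 - (2.7)·0.5256 - (4)·0.8329 - (4)·0.8613) / (11.7) = 0.2397

(0.5256, 0.8329, 0.8613, 0.2397)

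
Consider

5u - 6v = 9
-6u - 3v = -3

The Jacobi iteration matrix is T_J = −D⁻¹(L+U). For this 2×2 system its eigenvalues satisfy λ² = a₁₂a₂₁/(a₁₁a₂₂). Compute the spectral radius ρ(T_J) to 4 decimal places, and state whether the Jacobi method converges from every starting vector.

1.5492

a₁₂a₂₁/(a₁₁a₂₂) = (-6)·(-6) / ((5)·(-3)) = -2.400000
ρ = √|-2.400000| = √2.400000 = 1.5492
ρ > 1, so Jacobi diverges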